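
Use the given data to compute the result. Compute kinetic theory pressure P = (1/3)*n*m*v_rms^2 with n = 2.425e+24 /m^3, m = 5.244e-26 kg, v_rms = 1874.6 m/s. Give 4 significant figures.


Step 1: v_rms^2 = 1874.6^2 = 3.514e+06
Step 2: n*m = 2.425e+24*5.244e-26 = 0.1272
Step 3: P = (1/3)*0.1272*3.514e+06 = 1.49e+05 Pa

1.49e+05


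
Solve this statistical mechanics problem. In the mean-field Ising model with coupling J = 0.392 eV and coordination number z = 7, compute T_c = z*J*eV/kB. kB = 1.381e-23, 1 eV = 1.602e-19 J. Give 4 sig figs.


Step 1: z*J = 7*0.392 = 2.744 eV
Step 2: Convert to Joules: 2.744*1.602e-19 = 4.396e-19 J
Step 3: T_c = 4.396e-19 / 1.381e-23 = 3.183e+04 K

3.183e+04


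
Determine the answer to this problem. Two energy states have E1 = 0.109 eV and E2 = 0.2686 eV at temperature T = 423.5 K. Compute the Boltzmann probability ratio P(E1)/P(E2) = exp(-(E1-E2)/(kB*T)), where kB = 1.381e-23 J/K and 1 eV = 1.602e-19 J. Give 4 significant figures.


Step 1: Compute energy difference dE = E1 - E2 = 0.109 - 0.2686 = -0.1596 eV
Step 2: Convert to Joules: dE_J = -0.1596 * 1.602e-19 = -2.557e-20 J
Step 3: Compute exponent = -dE_J / (kB * T) = -(-2.557e-20) / (1.381e-23 * 423.5) = 4.372
Step 4: P(E1)/P(E2) = exp(4.372) = 79.18

79.18


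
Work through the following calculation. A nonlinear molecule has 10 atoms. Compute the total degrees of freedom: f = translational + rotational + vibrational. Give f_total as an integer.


Step 1: Translational DOF = 3
Step 2: Rotational DOF (nonlinear) = 3
Step 3: Vibrational DOF = 3*10 - 6 = 24
Step 4: Total = 3 + 3 + 24 = 30

30


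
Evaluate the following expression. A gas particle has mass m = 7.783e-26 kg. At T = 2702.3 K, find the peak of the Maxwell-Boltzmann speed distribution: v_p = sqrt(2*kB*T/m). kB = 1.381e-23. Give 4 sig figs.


Step 1: Numerator = 2*kB*T = 2*1.381e-23*2702.3 = 7.464e-20
Step 2: Ratio = 7.464e-20 / 7.783e-26 = 9.59e+05
Step 3: v_p = sqrt(9.59e+05) = 979.3 m/s

979.3


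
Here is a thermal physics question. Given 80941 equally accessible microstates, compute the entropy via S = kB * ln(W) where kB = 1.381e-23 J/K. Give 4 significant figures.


Step 1: ln(W) = ln(80941) = 11.3
Step 2: S = kB * ln(W) = 1.381e-23 * 11.3
Step 3: S = 1.561e-22 J/K

1.561e-22


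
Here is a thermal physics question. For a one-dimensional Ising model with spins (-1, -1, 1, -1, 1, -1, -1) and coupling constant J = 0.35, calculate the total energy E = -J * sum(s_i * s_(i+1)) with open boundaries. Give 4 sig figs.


Step 1: Nearest-neighbor products: 1, -1, -1, -1, -1, 1
Step 2: Sum of products = -2
Step 3: E = -0.35 * -2 = 0.7

0.7


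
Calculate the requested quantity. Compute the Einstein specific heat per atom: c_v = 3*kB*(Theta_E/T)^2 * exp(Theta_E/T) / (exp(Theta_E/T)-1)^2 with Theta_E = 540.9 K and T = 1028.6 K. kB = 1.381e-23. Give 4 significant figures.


Step 1: x = Theta_E/T = 540.9/1028.6 = 0.5259
Step 2: x^2 = 0.2765
Step 3: exp(x) = 1.692
Step 4: c_v = 3*1.381e-23*0.2765*1.692/(1.692-1)^2 = 4.049e-23

4.049e-23


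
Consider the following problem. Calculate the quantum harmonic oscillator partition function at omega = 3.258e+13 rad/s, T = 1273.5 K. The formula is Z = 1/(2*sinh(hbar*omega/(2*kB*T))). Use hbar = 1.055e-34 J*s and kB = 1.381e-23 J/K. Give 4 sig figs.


Step 1: Compute x = hbar*omega/(kB*T) = 1.055e-34*3.258e+13/(1.381e-23*1273.5) = 0.1954
Step 2: x/2 = 0.09772
Step 3: sinh(x/2) = 0.09788
Step 4: Z = 1/(2*0.09788) = 5.109

5.109


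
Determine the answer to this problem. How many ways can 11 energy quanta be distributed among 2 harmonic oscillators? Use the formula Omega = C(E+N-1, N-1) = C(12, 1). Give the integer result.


Step 1: Use binomial coefficient C(12, 1)
Step 2: Numerator = 12! / 11!
Step 3: Denominator = 1!
Step 4: Omega = 12

12


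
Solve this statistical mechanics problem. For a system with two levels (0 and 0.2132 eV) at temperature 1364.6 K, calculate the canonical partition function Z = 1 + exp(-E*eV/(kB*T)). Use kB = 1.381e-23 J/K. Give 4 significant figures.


Step 1: Compute beta*E = E*eV/(kB*T) = 0.2132*1.602e-19/(1.381e-23*1364.6) = 1.812
Step 2: exp(-beta*E) = exp(-1.812) = 0.1633
Step 3: Z = 1 + 0.1633 = 1.163

1.163


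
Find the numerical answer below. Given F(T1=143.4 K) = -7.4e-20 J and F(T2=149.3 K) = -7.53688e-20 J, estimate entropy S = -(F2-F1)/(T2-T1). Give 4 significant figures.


Step 1: dF = F2 - F1 = -7.53688e-20 - (-7.4e-20) = -1.3688e-21 J
Step 2: dT = T2 - T1 = 149.3 - 143.4 = 5.9 K
Step 3: S = -dF/dT = -(-1.3688e-21)/5.9 = 2.32e-22 J/K

2.32e-22


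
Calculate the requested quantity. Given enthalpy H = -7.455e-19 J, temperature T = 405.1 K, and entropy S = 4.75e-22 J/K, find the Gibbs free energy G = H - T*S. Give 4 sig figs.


Step 1: T*S = 405.1 * 4.75e-22 = 1.924e-19 J
Step 2: G = H - T*S = -7.455e-19 - 1.924e-19
Step 3: G = -9.379e-19 J

-9.379e-19


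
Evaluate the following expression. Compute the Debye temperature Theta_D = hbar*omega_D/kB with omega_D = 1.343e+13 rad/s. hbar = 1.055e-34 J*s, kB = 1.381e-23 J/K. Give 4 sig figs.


Step 1: hbar*omega_D = 1.055e-34 * 1.343e+13 = 1.417e-21 J
Step 2: Theta_D = 1.417e-21 / 1.381e-23
Step 3: Theta_D = 102.6 K

102.6


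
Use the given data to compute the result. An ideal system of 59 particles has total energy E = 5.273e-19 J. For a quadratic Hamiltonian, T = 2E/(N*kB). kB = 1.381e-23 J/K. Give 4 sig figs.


Step 1: Numerator = 2*E = 2*5.273e-19 = 1.055e-18 J
Step 2: Denominator = N*kB = 59*1.381e-23 = 8.148e-22
Step 3: T = 1.055e-18 / 8.148e-22 = 1294 K

1294


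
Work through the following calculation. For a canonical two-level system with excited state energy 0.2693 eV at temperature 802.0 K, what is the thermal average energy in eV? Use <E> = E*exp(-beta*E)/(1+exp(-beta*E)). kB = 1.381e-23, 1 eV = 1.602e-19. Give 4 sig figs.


Step 1: beta*E = 0.2693*1.602e-19/(1.381e-23*802.0) = 3.895
Step 2: exp(-beta*E) = 0.02034
Step 3: <E> = 0.2693*0.02034/(1+0.02034) = 0.005368 eV

0.005368


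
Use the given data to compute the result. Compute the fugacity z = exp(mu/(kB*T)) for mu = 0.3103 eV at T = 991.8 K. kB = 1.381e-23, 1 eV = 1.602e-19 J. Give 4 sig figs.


Step 1: Convert mu to Joules: 0.3103*1.602e-19 = 4.971e-20 J
Step 2: kB*T = 1.381e-23*991.8 = 1.37e-20 J
Step 3: mu/(kB*T) = 3.629
Step 4: z = exp(3.629) = 37.69

37.69


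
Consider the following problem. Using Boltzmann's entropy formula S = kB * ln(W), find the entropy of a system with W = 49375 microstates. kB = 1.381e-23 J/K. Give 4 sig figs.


Step 1: ln(W) = ln(49375) = 10.81
Step 2: S = kB * ln(W) = 1.381e-23 * 10.81
Step 3: S = 1.492e-22 J/K

1.492e-22


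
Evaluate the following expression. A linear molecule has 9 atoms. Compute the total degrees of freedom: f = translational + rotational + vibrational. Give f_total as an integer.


Step 1: Translational DOF = 3
Step 2: Rotational DOF (linear) = 2
Step 3: Vibrational DOF = 3*9 - 5 = 22
Step 4: Total = 3 + 2 + 22 = 27

27


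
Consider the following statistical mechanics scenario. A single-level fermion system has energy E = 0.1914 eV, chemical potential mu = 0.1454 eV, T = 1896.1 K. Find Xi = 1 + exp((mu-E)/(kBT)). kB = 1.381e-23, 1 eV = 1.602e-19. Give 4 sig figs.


Step 1: (mu - E) = 0.1454 - 0.1914 = -0.046 eV
Step 2: x = (mu-E)*eV/(kB*T) = -0.046*1.602e-19/(1.381e-23*1896.1) = -0.2814
Step 3: exp(x) = 0.7547
Step 4: Xi = 1 + 0.7547 = 1.755

1.755


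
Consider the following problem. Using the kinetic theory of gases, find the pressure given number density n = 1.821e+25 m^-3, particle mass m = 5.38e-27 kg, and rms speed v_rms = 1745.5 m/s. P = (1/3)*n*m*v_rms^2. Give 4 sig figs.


Step 1: v_rms^2 = 1745.5^2 = 3.047e+06
Step 2: n*m = 1.821e+25*5.38e-27 = 0.09797
Step 3: P = (1/3)*0.09797*3.047e+06 = 9.95e+04 Pa

9.95e+04


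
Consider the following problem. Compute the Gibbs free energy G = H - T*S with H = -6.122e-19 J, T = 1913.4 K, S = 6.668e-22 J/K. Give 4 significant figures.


Step 1: T*S = 1913.4 * 6.668e-22 = 1.276e-18 J
Step 2: G = H - T*S = -6.122e-19 - 1.276e-18
Step 3: G = -1.888e-18 J

-1.888e-18


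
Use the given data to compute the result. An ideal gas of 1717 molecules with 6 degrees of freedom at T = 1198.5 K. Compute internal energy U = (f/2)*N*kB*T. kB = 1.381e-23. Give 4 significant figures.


Step 1: f/2 = 6/2 = 3.0
Step 2: N*kB*T = 1717*1.381e-23*1198.5 = 2.842e-17
Step 3: U = 3.0 * 2.842e-17 = 8.526e-17 J

8.526e-17


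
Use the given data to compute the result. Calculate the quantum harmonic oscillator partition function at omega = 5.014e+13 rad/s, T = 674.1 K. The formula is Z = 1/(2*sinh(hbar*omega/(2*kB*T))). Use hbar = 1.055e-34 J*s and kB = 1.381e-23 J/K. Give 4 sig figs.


Step 1: Compute x = hbar*omega/(kB*T) = 1.055e-34*5.014e+13/(1.381e-23*674.1) = 0.5682
Step 2: x/2 = 0.2841
Step 3: sinh(x/2) = 0.2879
Step 4: Z = 1/(2*0.2879) = 1.736

1.736


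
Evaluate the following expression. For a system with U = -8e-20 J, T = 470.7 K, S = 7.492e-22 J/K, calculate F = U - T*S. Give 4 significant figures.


Step 1: T*S = 470.7 * 7.492e-22 = 3.526e-19 J
Step 2: F = U - T*S = -8e-20 - 3.526e-19
Step 3: F = -4.326e-19 J

-4.326e-19


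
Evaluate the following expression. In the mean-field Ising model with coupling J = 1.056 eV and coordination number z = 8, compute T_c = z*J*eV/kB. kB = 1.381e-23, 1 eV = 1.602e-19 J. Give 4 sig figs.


Step 1: z*J = 8*1.056 = 8.448 eV
Step 2: Convert to Joules: 8.448*1.602e-19 = 1.353e-18 J
Step 3: T_c = 1.353e-18 / 1.381e-23 = 9.8e+04 K

9.8e+04


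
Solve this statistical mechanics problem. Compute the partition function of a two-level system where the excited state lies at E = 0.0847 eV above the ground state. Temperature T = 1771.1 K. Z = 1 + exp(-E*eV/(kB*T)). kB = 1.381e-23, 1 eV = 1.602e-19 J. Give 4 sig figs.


Step 1: Compute beta*E = E*eV/(kB*T) = 0.0847*1.602e-19/(1.381e-23*1771.1) = 0.5548
Step 2: exp(-beta*E) = exp(-0.5548) = 0.5742
Step 3: Z = 1 + 0.5742 = 1.574

1.574


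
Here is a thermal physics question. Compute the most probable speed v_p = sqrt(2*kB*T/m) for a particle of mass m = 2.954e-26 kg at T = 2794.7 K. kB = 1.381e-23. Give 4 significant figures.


Step 1: Numerator = 2*kB*T = 2*1.381e-23*2794.7 = 7.719e-20
Step 2: Ratio = 7.719e-20 / 2.954e-26 = 2.613e+06
Step 3: v_p = sqrt(2.613e+06) = 1616 m/s

1616


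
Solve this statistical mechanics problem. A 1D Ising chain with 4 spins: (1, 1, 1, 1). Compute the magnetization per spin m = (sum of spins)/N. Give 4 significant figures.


Step 1: Count up spins (+1): 4, down spins (-1): 0
Step 2: Total magnetization M = 4 - 0 = 4
Step 3: m = M/N = 4/4 = 1

1


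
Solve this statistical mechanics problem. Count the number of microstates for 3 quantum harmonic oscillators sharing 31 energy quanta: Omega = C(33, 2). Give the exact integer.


Step 1: Use binomial coefficient C(33, 2)
Step 2: Numerator = 33! / 31!
Step 3: Denominator = 2!
Step 4: Omega = 528

528


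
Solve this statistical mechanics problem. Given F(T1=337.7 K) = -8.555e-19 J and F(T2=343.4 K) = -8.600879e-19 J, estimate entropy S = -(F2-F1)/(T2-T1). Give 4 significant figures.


Step 1: dF = F2 - F1 = -8.600879e-19 - (-8.555e-19) = -4.5879e-21 J
Step 2: dT = T2 - T1 = 343.4 - 337.7 = 5.7 K
Step 3: S = -dF/dT = -(-4.5879e-21)/5.7 = 8.049e-22 J/K

8.049e-22


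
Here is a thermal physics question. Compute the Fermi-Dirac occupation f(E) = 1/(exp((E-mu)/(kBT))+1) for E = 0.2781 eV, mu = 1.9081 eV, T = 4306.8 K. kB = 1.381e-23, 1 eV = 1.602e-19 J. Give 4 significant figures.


Step 1: (E - mu) = 0.2781 - 1.9081 = -1.63 eV
Step 2: Convert: (E-mu)*eV = -2.611e-19 J
Step 3: x = (E-mu)*eV/(kB*T) = -4.39
Step 4: f = 1/(exp(-4.39)+1) = 0.9878

0.9878


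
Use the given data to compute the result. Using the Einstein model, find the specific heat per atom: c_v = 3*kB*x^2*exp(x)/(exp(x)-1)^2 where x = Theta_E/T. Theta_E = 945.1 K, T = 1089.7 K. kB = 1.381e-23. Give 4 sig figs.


Step 1: x = Theta_E/T = 945.1/1089.7 = 0.8673
Step 2: x^2 = 0.7522
Step 3: exp(x) = 2.38
Step 4: c_v = 3*1.381e-23*0.7522*2.38/(2.38-1)^2 = 3.893e-23

3.893e-23


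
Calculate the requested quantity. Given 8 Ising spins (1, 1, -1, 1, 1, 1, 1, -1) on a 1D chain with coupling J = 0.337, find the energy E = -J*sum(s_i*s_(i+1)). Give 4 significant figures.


Step 1: Nearest-neighbor products: 1, -1, -1, 1, 1, 1, -1
Step 2: Sum of products = 1
Step 3: E = -0.337 * 1 = -0.337

-0.337


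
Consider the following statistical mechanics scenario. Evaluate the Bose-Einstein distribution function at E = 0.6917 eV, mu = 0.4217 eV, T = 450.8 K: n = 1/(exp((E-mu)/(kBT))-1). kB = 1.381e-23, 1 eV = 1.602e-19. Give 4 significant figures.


Step 1: (E - mu) = 0.27 eV
Step 2: x = (E-mu)*eV/(kB*T) = 0.27*1.602e-19/(1.381e-23*450.8) = 6.948
Step 3: exp(x) = 1041
Step 4: n = 1/(exp(x)-1) = 0.0009616

0.0009616


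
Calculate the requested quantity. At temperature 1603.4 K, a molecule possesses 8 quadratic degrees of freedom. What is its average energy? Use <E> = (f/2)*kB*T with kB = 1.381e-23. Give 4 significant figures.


Step 1: f/2 = 8/2 = 4
Step 2: kB*T = 1.381e-23 * 1603.4 = 2.214e-20
Step 3: <E> = 4 * 2.214e-20 = 8.857e-20 J

8.857e-20


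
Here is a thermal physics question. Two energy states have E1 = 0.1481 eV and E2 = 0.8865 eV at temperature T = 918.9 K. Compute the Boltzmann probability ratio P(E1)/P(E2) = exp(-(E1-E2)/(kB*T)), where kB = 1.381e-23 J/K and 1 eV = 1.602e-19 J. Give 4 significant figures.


Step 1: Compute energy difference dE = E1 - E2 = 0.1481 - 0.8865 = -0.7384 eV
Step 2: Convert to Joules: dE_J = -0.7384 * 1.602e-19 = -1.183e-19 J
Step 3: Compute exponent = -dE_J / (kB * T) = -(-1.183e-19) / (1.381e-23 * 918.9) = 9.322
Step 4: P(E1)/P(E2) = exp(9.322) = 1.118e+04

1.118e+04


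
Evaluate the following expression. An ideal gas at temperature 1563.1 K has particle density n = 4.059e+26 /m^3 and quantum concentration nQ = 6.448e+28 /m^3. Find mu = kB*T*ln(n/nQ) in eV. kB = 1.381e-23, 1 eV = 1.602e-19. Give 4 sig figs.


Step 1: n/nQ = 4.059e+26/6.448e+28 = 0.006295
Step 2: ln(n/nQ) = -5.068
Step 3: mu = kB*T*ln(n/nQ) = 2.159e-20*-5.068 = -1.094e-19 J
Step 4: Convert to eV: -1.094e-19/1.602e-19 = -0.6829 eV

-0.6829


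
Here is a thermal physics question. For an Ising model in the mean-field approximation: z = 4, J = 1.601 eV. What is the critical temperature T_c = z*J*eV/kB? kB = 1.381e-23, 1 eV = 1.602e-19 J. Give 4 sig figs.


Step 1: z*J = 4*1.601 = 6.404 eV
Step 2: Convert to Joules: 6.404*1.602e-19 = 1.026e-18 J
Step 3: T_c = 1.026e-18 / 1.381e-23 = 7.429e+04 K

7.429e+04


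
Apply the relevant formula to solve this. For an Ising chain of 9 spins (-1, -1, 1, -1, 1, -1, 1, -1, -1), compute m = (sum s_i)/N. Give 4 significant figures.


Step 1: Count up spins (+1): 3, down spins (-1): 6
Step 2: Total magnetization M = 3 - 6 = -3
Step 3: m = M/N = -3/9 = -0.3333

-0.3333


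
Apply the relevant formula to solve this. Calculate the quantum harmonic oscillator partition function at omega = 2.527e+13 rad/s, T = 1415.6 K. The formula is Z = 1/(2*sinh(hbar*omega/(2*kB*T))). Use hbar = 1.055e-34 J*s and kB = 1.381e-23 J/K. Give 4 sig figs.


Step 1: Compute x = hbar*omega/(kB*T) = 1.055e-34*2.527e+13/(1.381e-23*1415.6) = 0.1364
Step 2: x/2 = 0.06819
Step 3: sinh(x/2) = 0.06824
Step 4: Z = 1/(2*0.06824) = 7.327

7.327


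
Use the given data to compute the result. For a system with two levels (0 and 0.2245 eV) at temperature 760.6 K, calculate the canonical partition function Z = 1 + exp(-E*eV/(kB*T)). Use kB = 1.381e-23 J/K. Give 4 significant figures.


Step 1: Compute beta*E = E*eV/(kB*T) = 0.2245*1.602e-19/(1.381e-23*760.6) = 3.424
Step 2: exp(-beta*E) = exp(-3.424) = 0.03258
Step 3: Z = 1 + 0.03258 = 1.033

1.033


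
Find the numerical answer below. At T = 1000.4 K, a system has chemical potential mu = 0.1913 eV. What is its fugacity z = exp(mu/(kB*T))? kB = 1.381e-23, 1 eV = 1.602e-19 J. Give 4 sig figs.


Step 1: Convert mu to Joules: 0.1913*1.602e-19 = 3.065e-20 J
Step 2: kB*T = 1.381e-23*1000.4 = 1.382e-20 J
Step 3: mu/(kB*T) = 2.218
Step 4: z = exp(2.218) = 9.191

9.191


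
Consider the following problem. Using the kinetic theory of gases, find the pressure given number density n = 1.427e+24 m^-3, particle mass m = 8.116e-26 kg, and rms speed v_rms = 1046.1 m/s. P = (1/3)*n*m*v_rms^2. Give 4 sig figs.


Step 1: v_rms^2 = 1046.1^2 = 1.094e+06
Step 2: n*m = 1.427e+24*8.116e-26 = 0.1158
Step 3: P = (1/3)*0.1158*1.094e+06 = 4.225e+04 Pa

4.225e+04


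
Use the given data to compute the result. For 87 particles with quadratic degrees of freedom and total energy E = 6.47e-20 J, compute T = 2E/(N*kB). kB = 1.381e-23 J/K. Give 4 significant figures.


Step 1: Numerator = 2*E = 2*6.47e-20 = 1.294e-19 J
Step 2: Denominator = N*kB = 87*1.381e-23 = 1.201e-21
Step 3: T = 1.294e-19 / 1.201e-21 = 107.7 K

107.7


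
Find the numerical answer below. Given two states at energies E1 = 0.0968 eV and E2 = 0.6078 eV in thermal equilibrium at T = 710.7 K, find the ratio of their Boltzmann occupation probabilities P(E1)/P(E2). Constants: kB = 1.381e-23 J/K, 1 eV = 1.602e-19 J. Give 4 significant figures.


Step 1: Compute energy difference dE = E1 - E2 = 0.0968 - 0.6078 = -0.511 eV
Step 2: Convert to Joules: dE_J = -0.511 * 1.602e-19 = -8.186e-20 J
Step 3: Compute exponent = -dE_J / (kB * T) = -(-8.186e-20) / (1.381e-23 * 710.7) = 8.341
Step 4: P(E1)/P(E2) = exp(8.341) = 4191

4191


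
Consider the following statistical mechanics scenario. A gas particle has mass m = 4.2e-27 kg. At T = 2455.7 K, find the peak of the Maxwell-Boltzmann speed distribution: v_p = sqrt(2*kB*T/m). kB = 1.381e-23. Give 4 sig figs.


Step 1: Numerator = 2*kB*T = 2*1.381e-23*2455.7 = 6.783e-20
Step 2: Ratio = 6.783e-20 / 4.2e-27 = 1.615e+07
Step 3: v_p = sqrt(1.615e+07) = 4019 m/s

4019


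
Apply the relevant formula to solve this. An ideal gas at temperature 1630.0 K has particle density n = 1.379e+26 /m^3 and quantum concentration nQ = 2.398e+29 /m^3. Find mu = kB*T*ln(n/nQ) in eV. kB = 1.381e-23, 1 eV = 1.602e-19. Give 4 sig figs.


Step 1: n/nQ = 1.379e+26/2.398e+29 = 0.0005751
Step 2: ln(n/nQ) = -7.461
Step 3: mu = kB*T*ln(n/nQ) = 2.251e-20*-7.461 = -1.68e-19 J
Step 4: Convert to eV: -1.68e-19/1.602e-19 = -1.048 eV

-1.048


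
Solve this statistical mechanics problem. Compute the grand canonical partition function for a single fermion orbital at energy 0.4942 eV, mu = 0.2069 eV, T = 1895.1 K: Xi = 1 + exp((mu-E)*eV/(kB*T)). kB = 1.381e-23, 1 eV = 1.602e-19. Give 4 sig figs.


Step 1: (mu - E) = 0.2069 - 0.4942 = -0.2873 eV
Step 2: x = (mu-E)*eV/(kB*T) = -0.2873*1.602e-19/(1.381e-23*1895.1) = -1.759
Step 3: exp(x) = 0.1723
Step 4: Xi = 1 + 0.1723 = 1.172

1.172


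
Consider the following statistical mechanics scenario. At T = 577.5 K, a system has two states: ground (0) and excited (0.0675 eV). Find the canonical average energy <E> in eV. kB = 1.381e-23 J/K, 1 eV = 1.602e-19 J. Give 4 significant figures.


Step 1: beta*E = 0.0675*1.602e-19/(1.381e-23*577.5) = 1.356
Step 2: exp(-beta*E) = 0.2577
Step 3: <E> = 0.0675*0.2577/(1+0.2577) = 0.01383 eV

0.01383


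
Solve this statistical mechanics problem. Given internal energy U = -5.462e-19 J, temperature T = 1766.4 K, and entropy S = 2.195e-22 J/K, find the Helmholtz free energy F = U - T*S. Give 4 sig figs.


Step 1: T*S = 1766.4 * 2.195e-22 = 3.877e-19 J
Step 2: F = U - T*S = -5.462e-19 - 3.877e-19
Step 3: F = -9.339e-19 J

-9.339e-19


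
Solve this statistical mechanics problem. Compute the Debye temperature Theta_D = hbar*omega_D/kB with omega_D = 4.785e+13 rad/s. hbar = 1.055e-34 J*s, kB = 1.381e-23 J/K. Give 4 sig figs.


Step 1: hbar*omega_D = 1.055e-34 * 4.785e+13 = 5.048e-21 J
Step 2: Theta_D = 5.048e-21 / 1.381e-23
Step 3: Theta_D = 365.5 K

365.5


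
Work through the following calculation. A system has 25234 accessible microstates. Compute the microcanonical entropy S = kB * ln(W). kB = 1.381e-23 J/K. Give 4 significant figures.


Step 1: ln(W) = ln(25234) = 10.14
Step 2: S = kB * ln(W) = 1.381e-23 * 10.14
Step 3: S = 1.4e-22 J/K

1.4e-22


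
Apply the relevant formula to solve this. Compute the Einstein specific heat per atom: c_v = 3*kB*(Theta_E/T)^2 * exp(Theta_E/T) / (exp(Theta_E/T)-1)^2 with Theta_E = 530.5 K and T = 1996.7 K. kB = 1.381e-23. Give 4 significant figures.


Step 1: x = Theta_E/T = 530.5/1996.7 = 0.2657
Step 2: x^2 = 0.07059
Step 3: exp(x) = 1.304
Step 4: c_v = 3*1.381e-23*0.07059*1.304/(1.304-1)^2 = 4.119e-23

4.119e-23


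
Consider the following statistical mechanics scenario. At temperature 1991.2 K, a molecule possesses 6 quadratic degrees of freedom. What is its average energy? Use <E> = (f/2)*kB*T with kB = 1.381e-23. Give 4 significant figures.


Step 1: f/2 = 6/2 = 3
Step 2: kB*T = 1.381e-23 * 1991.2 = 2.75e-20
Step 3: <E> = 3 * 2.75e-20 = 8.25e-20 J

8.25e-20


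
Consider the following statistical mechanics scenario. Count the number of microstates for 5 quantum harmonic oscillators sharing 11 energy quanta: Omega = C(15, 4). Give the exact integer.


Step 1: Use binomial coefficient C(15, 4)
Step 2: Numerator = 15! / 11!
Step 3: Denominator = 4!
Step 4: Omega = 1365

1365


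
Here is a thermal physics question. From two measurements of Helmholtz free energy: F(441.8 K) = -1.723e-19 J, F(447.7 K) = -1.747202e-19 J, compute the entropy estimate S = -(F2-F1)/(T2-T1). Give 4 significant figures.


Step 1: dF = F2 - F1 = -1.747202e-19 - (-1.723e-19) = -2.4202e-21 J
Step 2: dT = T2 - T1 = 447.7 - 441.8 = 5.9 K
Step 3: S = -dF/dT = -(-2.4202e-21)/5.9 = 4.102e-22 J/K

4.102e-22


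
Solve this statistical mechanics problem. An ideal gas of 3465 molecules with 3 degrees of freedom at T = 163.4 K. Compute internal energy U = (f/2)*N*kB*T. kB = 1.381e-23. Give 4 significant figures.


Step 1: f/2 = 3/2 = 1.5
Step 2: N*kB*T = 3465*1.381e-23*163.4 = 7.819e-18
Step 3: U = 1.5 * 7.819e-18 = 1.173e-17 J

1.173e-17


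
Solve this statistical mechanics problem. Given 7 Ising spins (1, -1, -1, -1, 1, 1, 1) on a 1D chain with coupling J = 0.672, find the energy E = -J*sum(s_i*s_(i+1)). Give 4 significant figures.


Step 1: Nearest-neighbor products: -1, 1, 1, -1, 1, 1
Step 2: Sum of products = 2
Step 3: E = -0.672 * 2 = -1.344

-1.344


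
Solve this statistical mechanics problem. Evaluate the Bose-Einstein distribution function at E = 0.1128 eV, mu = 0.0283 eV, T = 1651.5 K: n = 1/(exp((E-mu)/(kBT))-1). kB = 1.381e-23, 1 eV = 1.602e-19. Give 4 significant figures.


Step 1: (E - mu) = 0.0845 eV
Step 2: x = (E-mu)*eV/(kB*T) = 0.0845*1.602e-19/(1.381e-23*1651.5) = 0.5935
Step 3: exp(x) = 1.81
Step 4: n = 1/(exp(x)-1) = 1.234

1.234


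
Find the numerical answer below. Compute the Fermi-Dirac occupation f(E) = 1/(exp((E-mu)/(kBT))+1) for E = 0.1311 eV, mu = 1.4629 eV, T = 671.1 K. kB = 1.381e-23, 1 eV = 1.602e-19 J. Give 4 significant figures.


Step 1: (E - mu) = 0.1311 - 1.4629 = -1.332 eV
Step 2: Convert: (E-mu)*eV = -2.134e-19 J
Step 3: x = (E-mu)*eV/(kB*T) = -23.02
Step 4: f = 1/(exp(-23.02)+1) = 1

1


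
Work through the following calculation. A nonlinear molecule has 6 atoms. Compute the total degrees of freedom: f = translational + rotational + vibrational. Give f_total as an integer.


Step 1: Translational DOF = 3
Step 2: Rotational DOF (nonlinear) = 3
Step 3: Vibrational DOF = 3*6 - 6 = 12
Step 4: Total = 3 + 3 + 12 = 18

18


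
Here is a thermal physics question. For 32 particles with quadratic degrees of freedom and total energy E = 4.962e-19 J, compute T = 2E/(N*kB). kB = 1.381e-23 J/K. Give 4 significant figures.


Step 1: Numerator = 2*E = 2*4.962e-19 = 9.924e-19 J
Step 2: Denominator = N*kB = 32*1.381e-23 = 4.419e-22
Step 3: T = 9.924e-19 / 4.419e-22 = 2246 K

2246


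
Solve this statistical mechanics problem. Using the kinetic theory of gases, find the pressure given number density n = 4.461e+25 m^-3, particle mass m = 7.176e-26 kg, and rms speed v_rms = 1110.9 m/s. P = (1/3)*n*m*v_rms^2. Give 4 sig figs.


Step 1: v_rms^2 = 1110.9^2 = 1.234e+06
Step 2: n*m = 4.461e+25*7.176e-26 = 3.201
Step 3: P = (1/3)*3.201*1.234e+06 = 1.317e+06 Pa

1.317e+06


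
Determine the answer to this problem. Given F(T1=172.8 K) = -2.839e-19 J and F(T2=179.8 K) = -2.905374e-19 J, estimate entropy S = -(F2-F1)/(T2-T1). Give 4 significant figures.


Step 1: dF = F2 - F1 = -2.905374e-19 - (-2.839e-19) = -6.6374e-21 J
Step 2: dT = T2 - T1 = 179.8 - 172.8 = 7 K
Step 3: S = -dF/dT = -(-6.6374e-21)/7 = 9.482e-22 J/K

9.482e-22


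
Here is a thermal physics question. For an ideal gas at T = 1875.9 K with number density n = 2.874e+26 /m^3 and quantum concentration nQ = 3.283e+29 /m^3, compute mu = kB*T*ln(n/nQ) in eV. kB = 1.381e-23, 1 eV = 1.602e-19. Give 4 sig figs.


Step 1: n/nQ = 2.874e+26/3.283e+29 = 0.0008754
Step 2: ln(n/nQ) = -7.041
Step 3: mu = kB*T*ln(n/nQ) = 2.591e-20*-7.041 = -1.824e-19 J
Step 4: Convert to eV: -1.824e-19/1.602e-19 = -1.139 eV

-1.139


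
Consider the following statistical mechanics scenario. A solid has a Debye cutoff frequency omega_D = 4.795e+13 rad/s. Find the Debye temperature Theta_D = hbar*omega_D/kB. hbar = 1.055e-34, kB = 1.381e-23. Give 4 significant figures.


Step 1: hbar*omega_D = 1.055e-34 * 4.795e+13 = 5.059e-21 J
Step 2: Theta_D = 5.059e-21 / 1.381e-23
Step 3: Theta_D = 366.3 K

366.3


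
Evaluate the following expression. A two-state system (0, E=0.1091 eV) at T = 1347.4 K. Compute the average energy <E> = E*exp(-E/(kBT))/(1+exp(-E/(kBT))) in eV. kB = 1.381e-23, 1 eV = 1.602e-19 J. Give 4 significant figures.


Step 1: beta*E = 0.1091*1.602e-19/(1.381e-23*1347.4) = 0.9393
Step 2: exp(-beta*E) = 0.3909
Step 3: <E> = 0.1091*0.3909/(1+0.3909) = 0.03066 eV

0.03066


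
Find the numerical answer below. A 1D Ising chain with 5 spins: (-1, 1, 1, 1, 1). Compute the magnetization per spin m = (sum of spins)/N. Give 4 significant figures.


Step 1: Count up spins (+1): 4, down spins (-1): 1
Step 2: Total magnetization M = 4 - 1 = 3
Step 3: m = M/N = 3/5 = 0.6

0.6


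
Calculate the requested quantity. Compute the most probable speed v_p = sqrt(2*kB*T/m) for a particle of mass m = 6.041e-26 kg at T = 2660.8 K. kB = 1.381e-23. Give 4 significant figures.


Step 1: Numerator = 2*kB*T = 2*1.381e-23*2660.8 = 7.349e-20
Step 2: Ratio = 7.349e-20 / 6.041e-26 = 1.217e+06
Step 3: v_p = sqrt(1.217e+06) = 1103 m/s

1103


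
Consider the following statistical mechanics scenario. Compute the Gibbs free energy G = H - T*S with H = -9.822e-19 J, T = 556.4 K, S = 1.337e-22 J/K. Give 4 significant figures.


Step 1: T*S = 556.4 * 1.337e-22 = 7.439e-20 J
Step 2: G = H - T*S = -9.822e-19 - 7.439e-20
Step 3: G = -1.057e-18 J

-1.057e-18


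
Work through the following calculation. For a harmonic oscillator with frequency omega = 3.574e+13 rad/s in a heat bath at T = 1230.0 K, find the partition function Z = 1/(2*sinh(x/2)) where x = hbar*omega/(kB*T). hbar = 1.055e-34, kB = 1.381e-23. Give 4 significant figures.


Step 1: Compute x = hbar*omega/(kB*T) = 1.055e-34*3.574e+13/(1.381e-23*1230.0) = 0.222
Step 2: x/2 = 0.111
Step 3: sinh(x/2) = 0.1112
Step 4: Z = 1/(2*0.1112) = 4.496

4.496


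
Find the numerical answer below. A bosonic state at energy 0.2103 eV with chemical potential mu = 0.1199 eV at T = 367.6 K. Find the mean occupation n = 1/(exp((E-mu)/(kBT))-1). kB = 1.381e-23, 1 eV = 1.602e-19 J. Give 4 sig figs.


Step 1: (E - mu) = 0.0904 eV
Step 2: x = (E-mu)*eV/(kB*T) = 0.0904*1.602e-19/(1.381e-23*367.6) = 2.853
Step 3: exp(x) = 17.34
Step 4: n = 1/(exp(x)-1) = 0.06122

0.06122


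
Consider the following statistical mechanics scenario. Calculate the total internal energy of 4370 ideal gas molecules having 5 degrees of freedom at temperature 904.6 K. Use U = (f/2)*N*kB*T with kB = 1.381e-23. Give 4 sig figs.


Step 1: f/2 = 5/2 = 2.5
Step 2: N*kB*T = 4370*1.381e-23*904.6 = 5.459e-17
Step 3: U = 2.5 * 5.459e-17 = 1.365e-16 J

1.365e-16


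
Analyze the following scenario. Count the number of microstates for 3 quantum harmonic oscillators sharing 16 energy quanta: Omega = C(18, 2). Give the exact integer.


Step 1: Use binomial coefficient C(18, 2)
Step 2: Numerator = 18! / 16!
Step 3: Denominator = 2!
Step 4: Omega = 153

153


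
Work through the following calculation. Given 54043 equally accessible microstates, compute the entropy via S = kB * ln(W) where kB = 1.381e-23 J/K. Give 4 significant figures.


Step 1: ln(W) = ln(54043) = 10.9
Step 2: S = kB * ln(W) = 1.381e-23 * 10.9
Step 3: S = 1.505e-22 J/K

1.505e-22


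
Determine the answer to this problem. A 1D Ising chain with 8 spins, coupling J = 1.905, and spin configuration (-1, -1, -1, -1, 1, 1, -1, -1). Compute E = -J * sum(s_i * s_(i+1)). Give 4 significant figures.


Step 1: Nearest-neighbor products: 1, 1, 1, -1, 1, -1, 1
Step 2: Sum of products = 3
Step 3: E = -1.905 * 3 = -5.715

-5.715


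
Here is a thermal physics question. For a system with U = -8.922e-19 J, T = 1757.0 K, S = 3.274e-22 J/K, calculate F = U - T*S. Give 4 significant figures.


Step 1: T*S = 1757.0 * 3.274e-22 = 5.752e-19 J
Step 2: F = U - T*S = -8.922e-19 - 5.752e-19
Step 3: F = -1.467e-18 J

-1.467e-18


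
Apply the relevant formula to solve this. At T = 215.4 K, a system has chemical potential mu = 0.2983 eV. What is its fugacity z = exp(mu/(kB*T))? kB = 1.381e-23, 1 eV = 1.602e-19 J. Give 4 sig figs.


Step 1: Convert mu to Joules: 0.2983*1.602e-19 = 4.779e-20 J
Step 2: kB*T = 1.381e-23*215.4 = 2.975e-21 J
Step 3: mu/(kB*T) = 16.06
Step 4: z = exp(16.06) = 9.481e+06

9.481e+06


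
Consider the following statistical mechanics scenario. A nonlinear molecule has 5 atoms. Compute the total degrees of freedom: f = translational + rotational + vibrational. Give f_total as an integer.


Step 1: Translational DOF = 3
Step 2: Rotational DOF (nonlinear) = 3
Step 3: Vibrational DOF = 3*5 - 6 = 9
Step 4: Total = 3 + 3 + 9 = 15

15


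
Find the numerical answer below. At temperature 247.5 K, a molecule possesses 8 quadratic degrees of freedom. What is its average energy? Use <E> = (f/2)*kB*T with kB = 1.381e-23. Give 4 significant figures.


Step 1: f/2 = 8/2 = 4
Step 2: kB*T = 1.381e-23 * 247.5 = 3.418e-21
Step 3: <E> = 4 * 3.418e-21 = 1.367e-20 J

1.367e-20


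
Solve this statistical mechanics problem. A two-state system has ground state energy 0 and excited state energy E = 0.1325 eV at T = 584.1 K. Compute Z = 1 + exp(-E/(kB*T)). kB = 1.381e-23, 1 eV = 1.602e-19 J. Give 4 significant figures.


Step 1: Compute beta*E = E*eV/(kB*T) = 0.1325*1.602e-19/(1.381e-23*584.1) = 2.631
Step 2: exp(-beta*E) = exp(-2.631) = 0.07197
Step 3: Z = 1 + 0.07197 = 1.072

1.072


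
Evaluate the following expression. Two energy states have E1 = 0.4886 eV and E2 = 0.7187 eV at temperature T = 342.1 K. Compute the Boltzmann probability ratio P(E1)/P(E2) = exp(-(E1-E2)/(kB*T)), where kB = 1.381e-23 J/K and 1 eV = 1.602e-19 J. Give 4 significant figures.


Step 1: Compute energy difference dE = E1 - E2 = 0.4886 - 0.7187 = -0.2301 eV
Step 2: Convert to Joules: dE_J = -0.2301 * 1.602e-19 = -3.686e-20 J
Step 3: Compute exponent = -dE_J / (kB * T) = -(-3.686e-20) / (1.381e-23 * 342.1) = 7.802
Step 4: P(E1)/P(E2) = exp(7.802) = 2447

2447


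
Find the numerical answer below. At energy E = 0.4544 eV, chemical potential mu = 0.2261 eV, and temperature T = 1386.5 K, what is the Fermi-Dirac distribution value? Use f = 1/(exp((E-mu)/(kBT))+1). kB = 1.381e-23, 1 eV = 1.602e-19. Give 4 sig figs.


Step 1: (E - mu) = 0.4544 - 0.2261 = 0.2283 eV
Step 2: Convert: (E-mu)*eV = 3.657e-20 J
Step 3: x = (E-mu)*eV/(kB*T) = 1.91
Step 4: f = 1/(exp(1.91)+1) = 0.129

0.129


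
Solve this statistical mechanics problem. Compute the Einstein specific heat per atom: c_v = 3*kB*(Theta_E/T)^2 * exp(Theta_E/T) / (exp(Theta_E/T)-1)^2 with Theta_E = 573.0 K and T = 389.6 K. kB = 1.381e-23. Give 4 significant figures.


Step 1: x = Theta_E/T = 573.0/389.6 = 1.471
Step 2: x^2 = 2.163
Step 3: exp(x) = 4.352
Step 4: c_v = 3*1.381e-23*2.163*4.352/(4.352-1)^2 = 3.471e-23

3.471e-23


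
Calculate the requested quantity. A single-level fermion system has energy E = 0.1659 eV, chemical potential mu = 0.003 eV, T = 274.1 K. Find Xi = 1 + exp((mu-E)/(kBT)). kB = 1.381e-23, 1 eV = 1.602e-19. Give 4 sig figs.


Step 1: (mu - E) = 0.003 - 0.1659 = -0.1629 eV
Step 2: x = (mu-E)*eV/(kB*T) = -0.1629*1.602e-19/(1.381e-23*274.1) = -6.894
Step 3: exp(x) = 0.001014
Step 4: Xi = 1 + 0.001014 = 1.001

1.001


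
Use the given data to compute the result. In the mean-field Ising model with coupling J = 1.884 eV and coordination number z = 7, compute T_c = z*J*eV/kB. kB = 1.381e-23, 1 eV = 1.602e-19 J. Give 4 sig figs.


Step 1: z*J = 7*1.884 = 13.19 eV
Step 2: Convert to Joules: 13.19*1.602e-19 = 2.113e-18 J
Step 3: T_c = 2.113e-18 / 1.381e-23 = 1.53e+05 K

1.53e+05


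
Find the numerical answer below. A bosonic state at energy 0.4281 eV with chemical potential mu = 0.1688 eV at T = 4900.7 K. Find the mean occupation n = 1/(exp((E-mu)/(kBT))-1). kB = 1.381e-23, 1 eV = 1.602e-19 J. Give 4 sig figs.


Step 1: (E - mu) = 0.2593 eV
Step 2: x = (E-mu)*eV/(kB*T) = 0.2593*1.602e-19/(1.381e-23*4900.7) = 0.6138
Step 3: exp(x) = 1.847
Step 4: n = 1/(exp(x)-1) = 1.18

1.18


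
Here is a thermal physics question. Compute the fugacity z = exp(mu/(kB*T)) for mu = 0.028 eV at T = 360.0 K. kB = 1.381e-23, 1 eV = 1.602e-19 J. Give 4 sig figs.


Step 1: Convert mu to Joules: 0.028*1.602e-19 = 4.486e-21 J
Step 2: kB*T = 1.381e-23*360.0 = 4.972e-21 J
Step 3: mu/(kB*T) = 0.9022
Step 4: z = exp(0.9022) = 2.465

2.465


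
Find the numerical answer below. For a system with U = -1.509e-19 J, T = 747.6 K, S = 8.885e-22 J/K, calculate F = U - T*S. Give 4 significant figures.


Step 1: T*S = 747.6 * 8.885e-22 = 6.642e-19 J
Step 2: F = U - T*S = -1.509e-19 - 6.642e-19
Step 3: F = -8.151e-19 J

-8.151e-19


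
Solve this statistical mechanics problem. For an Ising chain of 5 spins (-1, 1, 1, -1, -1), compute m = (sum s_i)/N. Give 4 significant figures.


Step 1: Count up spins (+1): 2, down spins (-1): 3
Step 2: Total magnetization M = 2 - 3 = -1
Step 3: m = M/N = -1/5 = -0.2

-0.2


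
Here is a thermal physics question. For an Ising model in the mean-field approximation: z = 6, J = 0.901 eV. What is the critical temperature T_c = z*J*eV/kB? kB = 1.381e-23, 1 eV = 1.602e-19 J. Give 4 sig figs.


Step 1: z*J = 6*0.901 = 5.406 eV
Step 2: Convert to Joules: 5.406*1.602e-19 = 8.66e-19 J
Step 3: T_c = 8.66e-19 / 1.381e-23 = 6.271e+04 K

6.271e+04


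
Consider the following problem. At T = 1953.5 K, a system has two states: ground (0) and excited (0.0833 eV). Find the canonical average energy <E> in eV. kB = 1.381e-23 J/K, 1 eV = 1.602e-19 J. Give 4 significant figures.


Step 1: beta*E = 0.0833*1.602e-19/(1.381e-23*1953.5) = 0.4947
Step 2: exp(-beta*E) = 0.6098
Step 3: <E> = 0.0833*0.6098/(1+0.6098) = 0.03155 eV

0.03155


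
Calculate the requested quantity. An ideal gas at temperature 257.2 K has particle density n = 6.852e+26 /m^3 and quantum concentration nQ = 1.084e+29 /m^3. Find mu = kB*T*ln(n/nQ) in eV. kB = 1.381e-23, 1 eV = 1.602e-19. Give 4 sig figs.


Step 1: n/nQ = 6.852e+26/1.084e+29 = 0.006321
Step 2: ln(n/nQ) = -5.064
Step 3: mu = kB*T*ln(n/nQ) = 3.552e-21*-5.064 = -1.799e-20 J
Step 4: Convert to eV: -1.799e-20/1.602e-19 = -0.1123 eV

-0.1123


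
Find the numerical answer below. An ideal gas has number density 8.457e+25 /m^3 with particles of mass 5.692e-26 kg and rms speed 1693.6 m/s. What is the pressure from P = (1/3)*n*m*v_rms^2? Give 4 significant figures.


Step 1: v_rms^2 = 1693.6^2 = 2.868e+06
Step 2: n*m = 8.457e+25*5.692e-26 = 4.814
Step 3: P = (1/3)*4.814*2.868e+06 = 4.602e+06 Pa

4.602e+06


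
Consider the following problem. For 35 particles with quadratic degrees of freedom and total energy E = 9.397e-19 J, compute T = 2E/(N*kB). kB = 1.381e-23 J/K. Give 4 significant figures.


Step 1: Numerator = 2*E = 2*9.397e-19 = 1.879e-18 J
Step 2: Denominator = N*kB = 35*1.381e-23 = 4.833e-22
Step 3: T = 1.879e-18 / 4.833e-22 = 3888 K

3888


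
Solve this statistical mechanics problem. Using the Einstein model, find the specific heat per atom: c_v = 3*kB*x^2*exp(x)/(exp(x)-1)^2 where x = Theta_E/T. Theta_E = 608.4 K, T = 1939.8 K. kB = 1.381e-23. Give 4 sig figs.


Step 1: x = Theta_E/T = 608.4/1939.8 = 0.3136
Step 2: x^2 = 0.09837
Step 3: exp(x) = 1.368
Step 4: c_v = 3*1.381e-23*0.09837*1.368/(1.368-1)^2 = 4.109e-23

4.109e-23


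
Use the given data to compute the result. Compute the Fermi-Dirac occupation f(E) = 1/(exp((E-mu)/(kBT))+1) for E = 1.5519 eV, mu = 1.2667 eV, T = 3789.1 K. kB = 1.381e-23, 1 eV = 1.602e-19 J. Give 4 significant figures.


Step 1: (E - mu) = 1.5519 - 1.2667 = 0.2852 eV
Step 2: Convert: (E-mu)*eV = 4.569e-20 J
Step 3: x = (E-mu)*eV/(kB*T) = 0.8731
Step 4: f = 1/(exp(0.8731)+1) = 0.2946

0.2946


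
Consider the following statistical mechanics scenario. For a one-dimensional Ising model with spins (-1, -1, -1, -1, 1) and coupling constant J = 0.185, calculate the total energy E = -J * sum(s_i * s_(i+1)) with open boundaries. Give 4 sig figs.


Step 1: Nearest-neighbor products: 1, 1, 1, -1
Step 2: Sum of products = 2
Step 3: E = -0.185 * 2 = -0.37

-0.37


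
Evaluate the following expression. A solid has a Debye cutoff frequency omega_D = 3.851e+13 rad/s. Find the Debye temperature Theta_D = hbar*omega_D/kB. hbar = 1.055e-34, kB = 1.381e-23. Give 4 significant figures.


Step 1: hbar*omega_D = 1.055e-34 * 3.851e+13 = 4.063e-21 J
Step 2: Theta_D = 4.063e-21 / 1.381e-23
Step 3: Theta_D = 294.2 K

294.2


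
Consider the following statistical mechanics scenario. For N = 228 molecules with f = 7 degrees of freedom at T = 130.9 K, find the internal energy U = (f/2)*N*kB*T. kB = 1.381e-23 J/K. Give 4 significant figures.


Step 1: f/2 = 7/2 = 3.5
Step 2: N*kB*T = 228*1.381e-23*130.9 = 4.122e-19
Step 3: U = 3.5 * 4.122e-19 = 1.443e-18 J

1.443e-18


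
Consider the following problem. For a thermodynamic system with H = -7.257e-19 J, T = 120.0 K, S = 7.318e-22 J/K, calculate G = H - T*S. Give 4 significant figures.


Step 1: T*S = 120.0 * 7.318e-22 = 8.782e-20 J
Step 2: G = H - T*S = -7.257e-19 - 8.782e-20
Step 3: G = -8.135e-19 J

-8.135e-19


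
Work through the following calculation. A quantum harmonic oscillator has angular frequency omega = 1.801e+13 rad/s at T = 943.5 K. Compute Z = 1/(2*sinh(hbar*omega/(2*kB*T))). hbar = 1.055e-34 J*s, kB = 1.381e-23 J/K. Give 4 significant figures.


Step 1: Compute x = hbar*omega/(kB*T) = 1.055e-34*1.801e+13/(1.381e-23*943.5) = 0.1458
Step 2: x/2 = 0.07291
Step 3: sinh(x/2) = 0.07298
Step 4: Z = 1/(2*0.07298) = 6.851

6.851


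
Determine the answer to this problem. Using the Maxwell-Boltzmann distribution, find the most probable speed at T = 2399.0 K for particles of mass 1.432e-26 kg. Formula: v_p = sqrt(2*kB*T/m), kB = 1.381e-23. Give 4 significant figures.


Step 1: Numerator = 2*kB*T = 2*1.381e-23*2399.0 = 6.626e-20
Step 2: Ratio = 6.626e-20 / 1.432e-26 = 4.627e+06
Step 3: v_p = sqrt(4.627e+06) = 2151 m/s

2151


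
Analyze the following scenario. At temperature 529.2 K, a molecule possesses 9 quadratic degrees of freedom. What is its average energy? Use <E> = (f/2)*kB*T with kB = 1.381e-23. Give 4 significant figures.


Step 1: f/2 = 9/2 = 4.5
Step 2: kB*T = 1.381e-23 * 529.2 = 7.308e-21
Step 3: <E> = 4.5 * 7.308e-21 = 3.289e-20 J

3.289e-20


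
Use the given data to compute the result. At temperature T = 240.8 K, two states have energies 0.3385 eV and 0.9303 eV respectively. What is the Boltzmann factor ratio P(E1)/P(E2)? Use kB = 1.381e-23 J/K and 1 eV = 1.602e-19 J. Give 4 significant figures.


Step 1: Compute energy difference dE = E1 - E2 = 0.3385 - 0.9303 = -0.5918 eV
Step 2: Convert to Joules: dE_J = -0.5918 * 1.602e-19 = -9.481e-20 J
Step 3: Compute exponent = -dE_J / (kB * T) = -(-9.481e-20) / (1.381e-23 * 240.8) = 28.51
Step 4: P(E1)/P(E2) = exp(28.51) = 2.407e+12

2.407e+12
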